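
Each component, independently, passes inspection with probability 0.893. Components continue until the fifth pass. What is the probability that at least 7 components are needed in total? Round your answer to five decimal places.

Needing more than 6 components ⇔ fewer than 5 successes in the first 6. With X ~ Binomial(6, 0.893), P(Y > 6) = P(X ≤ 4).
  k=0: C(6,0)·0.893^0·0.107^6 = 0.0000015
  k=1: C(6,1)·0.893^1·0.107^5 = 0.0000751
  k=2: C(6,2)·0.893^2·0.107^4 = 0.0015679
  k=3: C(6,3)·0.893^3·0.107^3 = 0.0174476
  k=4: C(6,4)·0.893^4·0.107^2 = 0.1092106
P(X ≤ 4) = 0.1283028

0.12830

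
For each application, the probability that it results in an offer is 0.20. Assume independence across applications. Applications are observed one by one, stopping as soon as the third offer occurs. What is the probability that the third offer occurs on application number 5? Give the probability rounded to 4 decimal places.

Y = trial on which the third success occurs; negative binomial, r=3, p=0.20.
P(Y=5) = C(4,2) · p^3 · (1−p)^2
= 6 · 0.008 · 0.64 = 0.030720

0.0307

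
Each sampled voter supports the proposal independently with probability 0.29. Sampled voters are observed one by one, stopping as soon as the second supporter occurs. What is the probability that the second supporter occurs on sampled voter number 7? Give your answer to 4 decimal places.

0.0910

Y = trial on which the second success occurs; negative binomial, r=2, p=0.29.
P(Y=7) = C(6,1) · p^2 · (1−p)^5
= 6 · 0.0841 · 0.18042 = 0.091041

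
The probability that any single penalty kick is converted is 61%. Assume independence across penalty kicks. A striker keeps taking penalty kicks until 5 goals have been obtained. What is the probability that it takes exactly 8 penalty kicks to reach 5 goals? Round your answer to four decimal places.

0.1754

Y = trial on which the fifth success occurs; negative binomial, r=5, p=0.61.
P(Y=8) = C(7,4) · p^5 · (1−p)^3
= 35 · 0.08446 · 0.059319 = 0.175352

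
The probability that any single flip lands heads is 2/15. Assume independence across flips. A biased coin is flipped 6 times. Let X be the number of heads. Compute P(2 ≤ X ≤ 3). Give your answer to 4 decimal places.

X ~ Binomial(6, 0.133333); P(2 ≤ X ≤ 3) = Σ C(6,k) p^k (1−p)^(6−k) over k:
  k=2: C(6,2)·0.133333^2·0.866667^4 = 0.150445
  k=3: C(6,3)·0.133333^3·0.866667^3 = 0.030860
Total = 0.181305

0.1813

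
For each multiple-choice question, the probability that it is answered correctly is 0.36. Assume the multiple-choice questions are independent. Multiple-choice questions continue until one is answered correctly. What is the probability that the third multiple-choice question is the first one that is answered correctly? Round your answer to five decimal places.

Geometric (trials to first success), p = 0.36.
P(Y = 3) = (1−p)^2 · p = 0.4096 · 0.36 = 0.1474560

0.14746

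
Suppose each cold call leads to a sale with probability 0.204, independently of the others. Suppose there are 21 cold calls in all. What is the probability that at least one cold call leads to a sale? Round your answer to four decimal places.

0.9917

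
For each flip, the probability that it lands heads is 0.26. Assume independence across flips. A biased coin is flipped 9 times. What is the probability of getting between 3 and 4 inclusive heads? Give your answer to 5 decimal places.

X ~ Binomial(9, 0.26); P(3 ≤ X ≤ 4) = Σ C(9,k) p^k (1−p)^(9−k) over k:
  k=3: C(9,3)·0.26^3·0.74^6 = 0.2424318
  k=4: C(9,4)·0.26^4·0.74^5 = 0.1277681
Total = 0.3702000

0.37020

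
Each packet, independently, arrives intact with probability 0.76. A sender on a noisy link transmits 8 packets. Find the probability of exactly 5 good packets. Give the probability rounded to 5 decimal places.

0.19629

X ~ Binomial(n=8, p=0.76).
P(X=5) = C(8,5) · p^5 · (1−p)^3
= 56 · 0.25355 · 0.013824 = 0.1962862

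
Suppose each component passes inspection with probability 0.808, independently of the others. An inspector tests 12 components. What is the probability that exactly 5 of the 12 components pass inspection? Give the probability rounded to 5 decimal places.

0.00262

X ~ Binomial(n=12, p=0.808).
P(X=5) = C(12,5) · p^5 · (1−p)^7
= 792 · 0.34439 · 9.6185e-06 = 0.0026236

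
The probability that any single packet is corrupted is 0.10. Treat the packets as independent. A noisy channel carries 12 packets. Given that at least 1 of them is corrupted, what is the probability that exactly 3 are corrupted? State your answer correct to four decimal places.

0.1188

X ~ Binomial(12, 0.10). Want P(X=3 | X≥1) = P(X=3) / P(X≥1).
P(X=3) = C(12,3)·0.10^3·0.90^9 = 0.085233
P(X≥1) = 1 − 0.282430 = 0.717570
Ratio = 0.085233 / 0.717570 = 0.118779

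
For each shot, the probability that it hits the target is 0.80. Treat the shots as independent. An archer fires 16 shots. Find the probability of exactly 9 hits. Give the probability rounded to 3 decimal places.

0.020

X ~ Binomial(n=16, p=0.80).
P(X=9) = C(16,9) · p^9 · (1−p)^7
= 11440 · 0.13422 · 1.28e-05 = 0.01965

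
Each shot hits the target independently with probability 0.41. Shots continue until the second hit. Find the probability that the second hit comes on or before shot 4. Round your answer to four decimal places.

0.5420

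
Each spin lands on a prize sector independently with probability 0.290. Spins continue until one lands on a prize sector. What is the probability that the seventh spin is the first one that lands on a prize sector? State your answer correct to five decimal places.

0.03715

Geometric (trials to first success), p = 0.29.
P(Y = 7) = (1−p)^6 · p = 0.1281 · 0.29 = 0.0371491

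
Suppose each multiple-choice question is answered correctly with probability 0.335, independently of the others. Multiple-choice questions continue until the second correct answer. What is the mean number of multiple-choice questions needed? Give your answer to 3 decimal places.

5.970

Y = total multiple-choice questions until the second success; negative binomial with r=2, p=0.335.
E[Y] = r / p = 2 / 0.335 = 5.97015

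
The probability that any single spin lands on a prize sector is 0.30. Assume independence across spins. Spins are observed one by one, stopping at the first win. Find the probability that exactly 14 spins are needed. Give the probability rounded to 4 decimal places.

0.0029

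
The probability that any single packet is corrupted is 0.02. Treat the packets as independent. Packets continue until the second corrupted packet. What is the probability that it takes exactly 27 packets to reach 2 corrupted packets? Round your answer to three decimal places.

Y = trial on which the second success occurs; negative binomial, r=2, p=0.02.
P(Y=27) = C(26,1) · p^2 · (1−p)^25
= 26 · 0.0004 · 0.60346 = 0.00628

0.006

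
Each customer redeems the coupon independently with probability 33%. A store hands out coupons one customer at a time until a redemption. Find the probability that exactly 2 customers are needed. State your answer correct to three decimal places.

Geometric (trials to first success), p = 0.33.
P(Y = 2) = (1−p)^1 · p = 0.67 · 0.33 = 0.22110

0.221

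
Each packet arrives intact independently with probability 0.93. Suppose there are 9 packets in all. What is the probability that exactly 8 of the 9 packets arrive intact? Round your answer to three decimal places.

X ~ Binomial(n=9, p=0.93).
P(X=8) = C(9,8) · p^8 · (1−p)^1
= 9 · 0.55958 · 0.07 = 0.35254

0.353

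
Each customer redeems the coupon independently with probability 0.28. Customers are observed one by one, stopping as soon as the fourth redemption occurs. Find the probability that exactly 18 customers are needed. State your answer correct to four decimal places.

Y = trial on which the fourth success occurs; negative binomial, r=4, p=0.28.
P(Y=18) = C(17,3) · p^4 · (1−p)^14
= 680 · 0.0061466 · 0.010061 = 0.042053

0.0421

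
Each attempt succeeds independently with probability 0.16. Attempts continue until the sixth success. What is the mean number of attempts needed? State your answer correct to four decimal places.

37.5000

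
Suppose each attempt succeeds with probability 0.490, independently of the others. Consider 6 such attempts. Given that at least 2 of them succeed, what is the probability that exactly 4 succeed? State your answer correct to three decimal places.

X ~ Binomial(6, 0.49). Want P(X=4 | X≥2) = P(X=4) / P(X≥2).
P(X=4) = C(6,4)·0.49^4·0.51^2 = 0.22491
P(X≥2) = 1 − 0.01760 − 0.10144 = 0.88097
Ratio = 0.22491 / 0.88097 = 0.25530

0.255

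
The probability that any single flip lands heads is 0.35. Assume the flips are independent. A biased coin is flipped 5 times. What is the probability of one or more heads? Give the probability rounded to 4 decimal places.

0.8840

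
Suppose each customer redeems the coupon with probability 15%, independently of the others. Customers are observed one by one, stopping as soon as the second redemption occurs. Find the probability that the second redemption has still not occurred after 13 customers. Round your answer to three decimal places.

Needing more than 13 customers ⇔ fewer than 2 successes in the first 13. With X ~ Binomial(13, 0.15), P(Y > 13) = P(X ≤ 1).
  k=0: C(13,0)·0.15^0·0.85^13 = 0.12091
  k=1: C(13,1)·0.15^1·0.85^12 = 0.27737
P(X ≤ 1) = 0.39828

0.398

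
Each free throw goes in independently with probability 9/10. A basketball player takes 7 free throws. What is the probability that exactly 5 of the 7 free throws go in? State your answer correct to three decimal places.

X ~ Binomial(n=7, p=0.90).
P(X=5) = C(7,5) · p^5 · (1−p)^2
= 21 · 0.59049 · 0.01 = 0.12400

0.124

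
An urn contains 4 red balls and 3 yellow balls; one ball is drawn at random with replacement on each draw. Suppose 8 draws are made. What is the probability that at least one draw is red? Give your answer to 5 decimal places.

P(at least one) = 1 − P(none) = 1 − (1 − 0.571429)^8
= 1 − 0.0011381 = 0.9988619

0.99886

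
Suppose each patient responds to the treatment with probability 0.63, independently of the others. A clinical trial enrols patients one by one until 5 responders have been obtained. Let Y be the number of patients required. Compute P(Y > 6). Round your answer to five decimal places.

Needing more than 6 patients ⇔ fewer than 5 successes in the first 6. With X ~ Binomial(6, 0.63), P(Y > 6) = P(X ≤ 4).
  k=0: C(6,0)·0.63^0·0.37^6 = 0.0025657
  k=1: C(6,1)·0.63^1·0.37^5 = 0.0262120
  k=2: C(6,2)·0.63^2·0.37^4 = 0.1115782
  k=3: C(6,3)·0.63^3·0.37^3 = 0.2533126
  k=4: C(6,4)·0.63^4·0.37^2 = 0.3234871
P(X ≤ 4) = 0.7171556

0.71716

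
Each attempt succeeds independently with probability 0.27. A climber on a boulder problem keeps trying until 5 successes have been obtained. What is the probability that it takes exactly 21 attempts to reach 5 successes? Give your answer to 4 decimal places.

0.0452

Y = trial on which the fifth success occurs; negative binomial, r=5, p=0.27.
P(Y=21) = C(20,4) · p^5 · (1−p)^16
= 4845 · 0.0014349 · 0.0065038 = 0.045215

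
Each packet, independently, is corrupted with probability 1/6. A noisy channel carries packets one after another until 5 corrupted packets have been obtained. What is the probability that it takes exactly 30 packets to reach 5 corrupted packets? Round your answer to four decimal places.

Y = trial on which the fifth success occurs; negative binomial, r=5, p=0.166667.
P(Y=30) = C(29,4) · p^5 · (1−p)^25
= 23751 · 0.0001286 · 0.010483 = 0.032018

0.0320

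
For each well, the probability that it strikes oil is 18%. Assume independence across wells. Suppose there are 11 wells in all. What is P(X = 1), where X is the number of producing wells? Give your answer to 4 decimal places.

0.2721

X ~ Binomial(n=11, p=0.18).
P(X=1) = C(11,1) · p^1 · (1−p)^10
= 11 · 0.18 · 0.13745 = 0.272147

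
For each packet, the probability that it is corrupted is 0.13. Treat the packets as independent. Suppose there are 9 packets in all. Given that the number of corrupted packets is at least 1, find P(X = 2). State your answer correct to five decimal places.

X ~ Binomial(9, 0.13). Want P(X=2 | X≥1) = P(X=2) / P(X≥1).
P(X=2) = C(9,2)·0.13^2·0.87^7 = 0.2295218
P(X≥1) = 1 − 0.2855442 = 0.7144558
Ratio = 0.2295218 / 0.7144558 = 0.3212540

0.32125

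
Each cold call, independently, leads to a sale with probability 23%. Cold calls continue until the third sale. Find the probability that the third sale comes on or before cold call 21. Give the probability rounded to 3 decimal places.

0.892

Finishing within 21 cold calls ⇔ at least 3 successes in the first 21. With X ~ Binomial(21, 0.23), P(Y ≤ 21) = 1 − P(X ≤ 2).
  k=0: C(21,0)·0.23^0·0.77^21 = 0.00413
  k=1: C(21,1)·0.23^1·0.77^20 = 0.02593
  k=2: C(21,2)·0.23^2·0.77^19 = 0.07745
1 − 0.10751 = 0.89249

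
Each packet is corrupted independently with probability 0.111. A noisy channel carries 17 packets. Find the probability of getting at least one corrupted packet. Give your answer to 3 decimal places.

0.865

P(at least one) = 1 − P(none) = 1 − (1 − 0.111)^17
= 1 − 0.13531 = 0.86469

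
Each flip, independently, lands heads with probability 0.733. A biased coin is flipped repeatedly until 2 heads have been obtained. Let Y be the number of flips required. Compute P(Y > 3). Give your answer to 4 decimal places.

Needing more than 3 flips ⇔ fewer than 2 successes in the first 3. With X ~ Binomial(3, 0.733), P(Y > 3) = P(X ≤ 1).
  k=0: C(3,0)·0.733^0·0.267^3 = 0.019034
  k=1: C(3,1)·0.733^1·0.267^2 = 0.156765
P(X ≤ 1) = 0.175799

0.1758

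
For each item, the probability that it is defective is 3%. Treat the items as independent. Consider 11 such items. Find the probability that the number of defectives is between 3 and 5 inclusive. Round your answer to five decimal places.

0.00372

X ~ Binomial(11, 0.03); P(3 ≤ X ≤ 5) = Σ C(11,k) p^k (1−p)^(11−k) over k:
  k=3: C(11,3)·0.03^3·0.97^8 = 0.0034916
  k=4: C(11,4)·0.03^4·0.97^7 = 0.0002160
  k=5: C(11,5)·0.03^5·0.97^6 = 0.0000094
Total = 0.0037169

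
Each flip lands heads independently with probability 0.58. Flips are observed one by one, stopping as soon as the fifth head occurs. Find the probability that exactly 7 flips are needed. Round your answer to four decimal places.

0.1737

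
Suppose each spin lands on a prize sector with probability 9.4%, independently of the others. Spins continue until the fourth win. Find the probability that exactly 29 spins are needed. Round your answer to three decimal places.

0.022

Y = trial on which the fourth success occurs; negative binomial, r=4, p=0.094.
P(Y=29) = C(28,3) · p^4 · (1−p)^25
= 3276 · 7.8075e-05 · 0.084763 = 0.02168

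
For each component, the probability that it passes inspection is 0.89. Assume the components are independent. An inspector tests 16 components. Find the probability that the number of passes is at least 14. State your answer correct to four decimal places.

0.7455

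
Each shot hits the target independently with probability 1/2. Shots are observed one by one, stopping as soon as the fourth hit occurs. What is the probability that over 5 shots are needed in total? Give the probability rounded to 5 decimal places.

Needing more than 5 shots ⇔ fewer than 4 successes in the first 5. With X ~ Binomial(5, 0.50), P(Y > 5) = P(X ≤ 3).
  k=0: C(5,0)·0.50^0·0.50^5 = 0.0312500
  k=1: C(5,1)·0.50^1·0.50^4 = 0.1562500
  k=2: C(5,2)·0.50^2·0.50^3 = 0.3125000
  k=3: C(5,3)·0.50^3·0.50^2 = 0.3125000
P(X ≤ 3) = 0.8125000

0.81250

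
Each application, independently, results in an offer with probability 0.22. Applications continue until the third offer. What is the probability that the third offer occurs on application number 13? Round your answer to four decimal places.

Y = trial on which the third success occurs; negative binomial, r=3, p=0.22.
P(Y=13) = C(12,2) · p^3 · (1−p)^10
= 66 · 0.010648 · 0.083358 = 0.058581

0.0586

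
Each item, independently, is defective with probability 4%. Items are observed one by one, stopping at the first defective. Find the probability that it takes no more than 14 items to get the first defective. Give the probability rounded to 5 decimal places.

0.43533

Y = number of items to the first success; geometric, p = 0.04.
P(Y ≤ 14) = 1 − (1−p)^14 = 1 − 0.5646733 = 0.4353267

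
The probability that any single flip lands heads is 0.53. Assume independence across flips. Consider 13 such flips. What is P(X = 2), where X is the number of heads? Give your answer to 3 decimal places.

X ~ Binomial(n=13, p=0.53).
P(X=2) = C(13,2) · p^2 · (1−p)^11
= 78 · 0.2809 · 0.00024722 = 0.00542

0.005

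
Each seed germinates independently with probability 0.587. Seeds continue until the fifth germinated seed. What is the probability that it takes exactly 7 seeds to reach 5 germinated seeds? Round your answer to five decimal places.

Y = trial on which the fifth success occurs; negative binomial, r=5, p=0.587.
P(Y=7) = C(6,4) · p^5 · (1−p)^2
= 15 · 0.069693 · 0.17057 = 0.1783125

0.17831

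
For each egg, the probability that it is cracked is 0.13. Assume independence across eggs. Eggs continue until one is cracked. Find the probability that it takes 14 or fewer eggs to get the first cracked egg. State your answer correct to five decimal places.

Y = number of eggs to the first success; geometric, p = 0.13.
P(Y ≤ 14) = 1 − (1−p)^14 = 1 − 0.1423212 = 0.8576788

0.85768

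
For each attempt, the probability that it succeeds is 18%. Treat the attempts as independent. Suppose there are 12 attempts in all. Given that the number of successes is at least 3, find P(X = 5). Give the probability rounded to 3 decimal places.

0.101

X ~ Binomial(12, 0.18). Want P(X=5 | X≥3) = P(X=5) / P(X≥3).
P(X=5) = C(12,5)·0.18^5·0.82^7 = 0.03731
P(X≥3) = 1 − 0.09242 − 0.24345 − 0.29392 = 0.37021
Ratio = 0.03731 / 0.37021 = 0.10077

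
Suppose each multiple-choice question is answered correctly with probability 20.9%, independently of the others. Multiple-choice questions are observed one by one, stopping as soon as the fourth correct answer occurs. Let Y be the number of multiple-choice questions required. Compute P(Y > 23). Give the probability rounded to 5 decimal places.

0.26124

Needing more than 23 multiple-choice questions ⇔ fewer than 4 successes in the first 23. With X ~ Binomial(23, 0.209), P(Y > 23) = P(X ≤ 3).
  k=0: C(23,0)·0.209^0·0.791^23 = 0.0045505
  k=1: C(23,1)·0.209^1·0.791^22 = 0.0276539
  k=2: C(23,2)·0.209^2·0.791^21 = 0.0803747
  k=3: C(23,3)·0.209^3·0.791^20 = 0.1486576
P(X ≤ 3) = 0.2612367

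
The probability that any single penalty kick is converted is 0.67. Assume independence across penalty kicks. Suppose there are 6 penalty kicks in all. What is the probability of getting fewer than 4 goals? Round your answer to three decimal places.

X ~ Binomial(6, 0.67); P(X ≤ 3) = Σ C(6,k) p^k (1−p)^(6−k) over k:
  k=0: C(6,0)·0.67^0·0.33^6 = 0.00129
  k=1: C(6,1)·0.67^1·0.33^5 = 0.01573
  k=2: C(6,2)·0.67^2·0.33^4 = 0.07985
  k=3: C(6,3)·0.67^3·0.33^3 = 0.21617
Total = 0.31305

0.313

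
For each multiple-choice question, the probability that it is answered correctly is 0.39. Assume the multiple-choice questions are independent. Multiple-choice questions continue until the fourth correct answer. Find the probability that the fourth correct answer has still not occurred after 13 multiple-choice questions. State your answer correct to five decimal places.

0.18772

Needing more than 13 multiple-choice questions ⇔ fewer than 4 successes in the first 13. With X ~ Binomial(13, 0.39), P(Y > 13) = P(X ≤ 3).
  k=0: C(13,0)·0.39^0·0.61^13 = 0.0016192
  k=1: C(13,1)·0.39^1·0.61^12 = 0.0134575
  k=2: C(13,2)·0.39^2·0.61^11 = 0.0516240
  k=3: C(13,3)·0.39^3·0.61^10 = 0.1210203
P(X ≤ 3) = 0.1877210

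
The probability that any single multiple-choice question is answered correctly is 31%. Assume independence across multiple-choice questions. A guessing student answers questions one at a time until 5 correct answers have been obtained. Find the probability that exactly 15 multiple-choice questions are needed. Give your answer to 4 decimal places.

Y = trial on which the fifth success occurs; negative binomial, r=5, p=0.31.
P(Y=15) = C(14,4) · p^5 · (1−p)^10
= 1001 · 0.0028629 · 0.024462 = 0.070102

0.0701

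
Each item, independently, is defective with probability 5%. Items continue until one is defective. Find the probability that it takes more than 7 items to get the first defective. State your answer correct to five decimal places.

0.69834

Y = number of items to the first success; geometric, p = 0.05.
P(Y > 7) = P(first 7 all fail) = (1−p)^7 = 0.6983373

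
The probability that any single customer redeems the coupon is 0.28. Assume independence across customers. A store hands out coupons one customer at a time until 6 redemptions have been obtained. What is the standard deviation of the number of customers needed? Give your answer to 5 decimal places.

7.42307

Y = total customers until the sixth success; negative binomial with r=6, p=0.28.
SD(Y) = √[r(1−p)/p²] = √(55.1020408) = 7.4230749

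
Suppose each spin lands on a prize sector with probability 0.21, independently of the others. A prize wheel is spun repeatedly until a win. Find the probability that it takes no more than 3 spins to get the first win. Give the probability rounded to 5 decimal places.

Y = number of spins to the first success; geometric, p = 0.21.
P(Y ≤ 3) = 1 − (1−p)^3 = 1 − 0.4930390 = 0.5069610

0.50696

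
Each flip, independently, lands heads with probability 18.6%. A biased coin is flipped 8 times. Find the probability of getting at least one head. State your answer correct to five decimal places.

0.80725

P(at least one) = 1 − P(none) = 1 − (1 − 0.186)^8
= 1 − 0.1927504 = 0.8072496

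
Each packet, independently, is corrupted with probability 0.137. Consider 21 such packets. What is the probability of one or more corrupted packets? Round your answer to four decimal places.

P(at least one) = 1 − P(none) = 1 − (1 − 0.137)^21
= 1 − 0.045313 = 0.954687

0.9547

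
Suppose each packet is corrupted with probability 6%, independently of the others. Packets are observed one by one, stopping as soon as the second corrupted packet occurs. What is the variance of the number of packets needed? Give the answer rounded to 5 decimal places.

Y = total packets until the second success; negative binomial with r=2, p=0.06.
Var(Y) = r(1−p)/p² = 2·0.94 / 0.06² = 522.2222222

522.22222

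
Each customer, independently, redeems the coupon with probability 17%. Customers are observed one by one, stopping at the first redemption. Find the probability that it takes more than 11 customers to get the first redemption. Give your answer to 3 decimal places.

Y = number of customers to the first success; geometric, p = 0.17.
P(Y > 11) = P(first 11 all fail) = (1−p)^11 = 0.12878

0.129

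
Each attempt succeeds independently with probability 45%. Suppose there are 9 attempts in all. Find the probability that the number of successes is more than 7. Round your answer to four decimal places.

X ~ Binomial(9, 0.45); P(X ≥ 8) = Σ C(9,k) p^k (1−p)^(9−k) over k:
  k=8: C(9,8)·0.45^8·0.55^1 = 0.008323
  k=9: C(9,9)·0.45^9·0.55^0 = 0.000757
Total = 0.009080

0.0091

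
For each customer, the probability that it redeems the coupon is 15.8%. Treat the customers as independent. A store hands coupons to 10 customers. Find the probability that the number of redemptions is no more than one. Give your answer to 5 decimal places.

0.51521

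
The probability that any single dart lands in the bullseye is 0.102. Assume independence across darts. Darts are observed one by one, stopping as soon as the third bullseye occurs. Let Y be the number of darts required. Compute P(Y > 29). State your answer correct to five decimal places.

0.42092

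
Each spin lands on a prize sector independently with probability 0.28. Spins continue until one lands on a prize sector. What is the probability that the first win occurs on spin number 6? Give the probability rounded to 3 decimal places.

Geometric (trials to first success), p = 0.28.
P(Y = 6) = (1−p)^5 · p = 0.19349 · 0.28 = 0.05418

0.054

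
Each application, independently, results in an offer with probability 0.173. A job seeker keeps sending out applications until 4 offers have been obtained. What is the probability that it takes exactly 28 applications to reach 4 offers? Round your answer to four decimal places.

0.0274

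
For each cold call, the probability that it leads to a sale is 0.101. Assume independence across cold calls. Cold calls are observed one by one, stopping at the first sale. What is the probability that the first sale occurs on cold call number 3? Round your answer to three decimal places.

0.082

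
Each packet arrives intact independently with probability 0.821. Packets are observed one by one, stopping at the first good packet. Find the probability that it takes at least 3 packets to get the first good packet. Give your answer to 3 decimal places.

Y = number of packets to the first success; geometric, p = 0.821.
P(Y > 2) = P(first 2 all fail) = (1−p)^2 = 0.03204

0.032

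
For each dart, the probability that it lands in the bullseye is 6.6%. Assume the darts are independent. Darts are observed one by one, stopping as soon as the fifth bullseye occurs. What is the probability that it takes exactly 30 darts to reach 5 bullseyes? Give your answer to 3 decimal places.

Y = trial on which the fifth success occurs; negative binomial, r=5, p=0.066.
P(Y=30) = C(29,4) · p^5 · (1−p)^25
= 23751 · 1.2523e-06 · 0.18141 = 0.00540

0.005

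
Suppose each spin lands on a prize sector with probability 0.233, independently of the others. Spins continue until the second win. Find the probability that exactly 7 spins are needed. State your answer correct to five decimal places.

0.08646

Y = trial on which the second success occurs; negative binomial, r=2, p=0.233.
P(Y=7) = C(6,1) · p^2 · (1−p)^5
= 6 · 0.054289 · 0.26545 = 0.0864649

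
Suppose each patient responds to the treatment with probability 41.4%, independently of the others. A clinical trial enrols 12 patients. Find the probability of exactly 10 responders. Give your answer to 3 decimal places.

X ~ Binomial(n=12, p=0.414).
P(X=10) = C(12,10) · p^10 · (1−p)^2
= 66 · 0.00014791 · 0.3434 = 0.00335

0.003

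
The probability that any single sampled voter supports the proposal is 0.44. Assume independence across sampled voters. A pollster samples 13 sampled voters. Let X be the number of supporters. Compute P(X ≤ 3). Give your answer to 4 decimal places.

0.1055

X ~ Binomial(13, 0.44); P(X ≤ 3) = Σ C(13,k) p^k (1−p)^(13−k) over k:
  k=0: C(13,0)·0.44^0·0.56^13 = 0.000533
  k=1: C(13,1)·0.44^1·0.56^12 = 0.005441
  k=2: C(13,2)·0.44^2·0.56^11 = 0.025649
  k=3: C(13,3)·0.44^3·0.56^10 = 0.073893
Total = 0.105515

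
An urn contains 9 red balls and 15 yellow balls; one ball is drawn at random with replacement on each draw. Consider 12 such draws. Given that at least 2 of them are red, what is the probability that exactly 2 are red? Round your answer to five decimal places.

0.08695

X ~ Binomial(12, 0.375). Want P(X=2 | X≥2) = P(X=2) / P(X≥2).
P(X=2) = C(12,2)·0.375^2·0.625^10 = 0.0844125
P(X≥2) = 1 − 0.0035527 − 0.0255795 = 0.9708677
Ratio = 0.0844125 / 0.9708677 = 0.0869454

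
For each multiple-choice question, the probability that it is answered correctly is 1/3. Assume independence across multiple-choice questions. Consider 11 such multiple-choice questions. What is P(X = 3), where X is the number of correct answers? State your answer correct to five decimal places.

0.23845

X ~ Binomial(n=11, p=0.333333).
P(X=3) = C(11,3) · p^3 · (1−p)^8
= 165 · 0.037037 · 0.039018 = 0.2384460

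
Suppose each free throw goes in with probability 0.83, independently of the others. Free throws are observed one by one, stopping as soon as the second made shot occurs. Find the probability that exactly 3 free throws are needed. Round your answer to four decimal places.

0.2342

Y = trial on which the second success occurs; negative binomial, r=2, p=0.83.
P(Y=3) = C(2,1) · p^2 · (1−p)^1
= 2 · 0.6889 · 0.17 = 0.234226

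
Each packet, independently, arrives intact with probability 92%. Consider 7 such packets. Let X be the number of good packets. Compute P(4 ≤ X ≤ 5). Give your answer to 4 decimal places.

X ~ Binomial(7, 0.92); P(4 ≤ X ≤ 5) = Σ C(7,k) p^k (1−p)^(7−k) over k:
  k=4: C(7,4)·0.92^4·0.08^3 = 0.012838
  k=5: C(7,5)·0.92^5·0.08^2 = 0.088581
Total = 0.101418

0.1014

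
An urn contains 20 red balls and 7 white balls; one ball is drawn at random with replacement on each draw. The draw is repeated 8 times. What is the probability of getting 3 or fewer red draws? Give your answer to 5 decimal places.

X ~ Binomial(8, 0.740741); P(X ≤ 3) = Σ C(8,k) p^k (1−p)^(8−k) over k:
  k=0: C(8,0)·0.740741^0·0.259259^8 = 0.0000204
  k=1: C(8,1)·0.740741^1·0.259259^7 = 0.0004665
  k=2: C(8,2)·0.740741^2·0.259259^6 = 0.0046655
  k=3: C(8,3)·0.740741^3·0.259259^5 = 0.0266599
Total = 0.0318123

0.03181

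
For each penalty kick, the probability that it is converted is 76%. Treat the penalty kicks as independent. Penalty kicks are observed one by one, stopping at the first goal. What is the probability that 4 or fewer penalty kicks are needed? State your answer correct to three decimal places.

Y = number of penalty kicks to the first success; geometric, p = 0.76.
P(Y ≤ 4) = 1 − (1−p)^4 = 1 − 0.00332 = 0.99668

0.997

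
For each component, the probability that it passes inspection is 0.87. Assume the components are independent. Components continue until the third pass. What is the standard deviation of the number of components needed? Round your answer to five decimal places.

Y = total components until the third success; negative binomial with r=3, p=0.87.
SD(Y) = √[r(1−p)/p²] = √(0.5152596) = 0.7178159

0.71782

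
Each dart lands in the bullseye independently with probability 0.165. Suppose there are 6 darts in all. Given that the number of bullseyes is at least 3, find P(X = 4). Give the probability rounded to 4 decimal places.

X ~ Binomial(6, 0.165). Want P(X=4 | X≥3) = P(X=4) / P(X≥3).
P(X=4) = C(6,4)·0.165^4·0.835^2 = 0.007752
P(X≥3) = 1 − 0.338937 − 0.401853 − 0.198520 = 0.060689
Ratio = 0.007752 / 0.060689 = 0.127728

0.1277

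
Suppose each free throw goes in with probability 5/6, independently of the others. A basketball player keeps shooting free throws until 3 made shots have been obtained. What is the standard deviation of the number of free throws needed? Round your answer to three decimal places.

0.849

Y = total free throws until the third success; negative binomial with r=3, p=0.833333.
SD(Y) = √[r(1−p)/p²] = √(0.72000) = 0.84853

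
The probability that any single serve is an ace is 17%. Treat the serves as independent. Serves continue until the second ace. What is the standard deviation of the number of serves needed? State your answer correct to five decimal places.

Y = total serves until the second success; negative binomial with r=2, p=0.17.
SD(Y) = √[r(1−p)/p²] = √(57.4394464) = 7.5788816

7.57888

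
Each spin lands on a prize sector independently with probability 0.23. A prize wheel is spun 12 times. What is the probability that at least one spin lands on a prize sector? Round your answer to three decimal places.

0.957

P(at least one) = 1 − P(none) = 1 − (1 − 0.23)^12
= 1 − 0.04344 = 0.95656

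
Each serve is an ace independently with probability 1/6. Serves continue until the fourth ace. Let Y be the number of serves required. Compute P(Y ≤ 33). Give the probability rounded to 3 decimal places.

0.824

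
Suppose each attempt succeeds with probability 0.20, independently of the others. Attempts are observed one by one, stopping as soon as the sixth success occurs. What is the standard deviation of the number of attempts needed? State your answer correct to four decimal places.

Y = total attempts until the sixth success; negative binomial with r=6, p=0.20.
SD(Y) = √[r(1−p)/p²] = √(120.000000) = 10.954451

10.9545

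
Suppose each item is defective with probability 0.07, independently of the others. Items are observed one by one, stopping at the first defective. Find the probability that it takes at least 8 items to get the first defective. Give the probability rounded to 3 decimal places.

Y = number of items to the first success; geometric, p = 0.07.
P(Y > 7) = P(first 7 all fail) = (1−p)^7 = 0.60170

0.602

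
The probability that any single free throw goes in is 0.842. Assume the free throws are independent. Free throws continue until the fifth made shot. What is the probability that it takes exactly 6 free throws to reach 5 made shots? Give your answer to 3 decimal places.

Y = trial on which the fifth success occurs; negative binomial, r=5, p=0.842.
P(Y=6) = C(5,4) · p^5 · (1−p)^1
= 5 · 0.42321 · 0.158 = 0.33434

0.334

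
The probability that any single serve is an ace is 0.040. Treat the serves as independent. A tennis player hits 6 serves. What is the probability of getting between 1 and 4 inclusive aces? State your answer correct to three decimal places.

X ~ Binomial(6, 0.04); P(1 ≤ X ≤ 4) = Σ C(6,k) p^k (1−p)^(6−k) over k:
  k=1: C(6,1)·0.04^1·0.96^5 = 0.19569
  k=2: C(6,2)·0.04^2·0.96^4 = 0.02038
  k=3: C(6,3)·0.04^3·0.96^3 = 0.00113
  k=4: C(6,4)·0.04^4·0.96^2 = 0.00004
Total = 0.21724

0.217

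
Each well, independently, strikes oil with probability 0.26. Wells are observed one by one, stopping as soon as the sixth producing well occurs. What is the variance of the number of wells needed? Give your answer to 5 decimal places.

Y = total wells until the sixth success; negative binomial with r=6, p=0.26.
Var(Y) = r(1−p)/p² = 6·0.74 / 0.26² = 65.6804734

65.68047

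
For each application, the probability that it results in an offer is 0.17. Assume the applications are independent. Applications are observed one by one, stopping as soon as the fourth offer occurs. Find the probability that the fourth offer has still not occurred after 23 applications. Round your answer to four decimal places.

Needing more than 23 applications ⇔ fewer than 4 successes in the first 23. With X ~ Binomial(23, 0.17), P(Y > 23) = P(X ≤ 3).
  k=0: C(23,0)·0.17^0·0.83^23 = 0.013766
  k=1: C(23,1)·0.17^1·0.83^22 = 0.064848
  k=2: C(23,2)·0.17^2·0.83^21 = 0.146103
  k=3: C(23,3)·0.17^3·0.83^20 = 0.209473
P(X ≤ 3) = 0.434189

0.4342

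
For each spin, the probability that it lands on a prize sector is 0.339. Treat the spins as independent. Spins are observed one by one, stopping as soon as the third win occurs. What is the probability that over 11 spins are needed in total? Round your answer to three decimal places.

0.222

Needing more than 11 spins ⇔ fewer than 3 successes in the first 11. With X ~ Binomial(11, 0.339), P(Y > 11) = P(X ≤ 2).
  k=0: C(11,0)·0.339^0·0.661^11 = 0.01052
  k=1: C(11,1)·0.339^1·0.661^10 = 0.05938
  k=2: C(11,2)·0.339^2·0.661^9 = 0.15226
P(X ≤ 2) = 0.22216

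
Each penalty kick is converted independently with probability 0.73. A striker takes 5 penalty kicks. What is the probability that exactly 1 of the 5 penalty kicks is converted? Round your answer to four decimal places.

0.0194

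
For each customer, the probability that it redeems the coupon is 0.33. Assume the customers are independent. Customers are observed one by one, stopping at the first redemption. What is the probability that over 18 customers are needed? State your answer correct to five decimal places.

0.00074

Y = number of customers to the first success; geometric, p = 0.33.
P(Y > 18) = P(first 18 all fail) = (1−p)^18 = 0.0007402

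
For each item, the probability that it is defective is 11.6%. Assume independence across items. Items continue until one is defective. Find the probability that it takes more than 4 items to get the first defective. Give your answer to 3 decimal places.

0.611

Y = number of items to the first success; geometric, p = 0.116.
P(Y > 4) = P(first 4 all fail) = (1−p)^4 = 0.61067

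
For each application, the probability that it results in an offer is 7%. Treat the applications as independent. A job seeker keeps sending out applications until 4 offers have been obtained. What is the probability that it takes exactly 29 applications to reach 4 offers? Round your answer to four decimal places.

Y = trial on which the fourth success occurs; negative binomial, r=4, p=0.07.
P(Y=29) = C(28,3) · p^4 · (1−p)^25
= 3276 · 2.401e-05 · 0.16296 = 0.012818

0.0128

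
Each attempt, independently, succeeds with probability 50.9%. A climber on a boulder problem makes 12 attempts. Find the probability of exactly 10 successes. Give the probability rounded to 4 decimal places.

0.0186

X ~ Binomial(n=12, p=0.509).
P(X=10) = C(12,10) · p^10 · (1−p)^2
= 66 · 0.0011673 · 0.24108 = 0.018573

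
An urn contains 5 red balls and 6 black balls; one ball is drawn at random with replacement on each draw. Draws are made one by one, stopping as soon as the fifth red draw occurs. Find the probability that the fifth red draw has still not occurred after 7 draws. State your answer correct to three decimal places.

0.841

Needing more than 7 draws ⇔ fewer than 5 successes in the first 7. With X ~ Binomial(7, 0.454545), P(Y > 7) = P(X ≤ 4).
  k=0: C(7,0)·0.454545^0·0.545455^7 = 0.01437
  k=1: C(7,1)·0.454545^1·0.545455^6 = 0.08380
  k=2: C(7,2)·0.454545^2·0.545455^5 = 0.20949
  k=3: C(7,3)·0.454545^3·0.545455^4 = 0.29096
  k=4: C(7,4)·0.454545^4·0.545455^3 = 0.24247
P(X ≤ 4) = 0.84108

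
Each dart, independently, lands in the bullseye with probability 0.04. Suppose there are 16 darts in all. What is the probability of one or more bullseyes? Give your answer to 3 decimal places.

P(at least one) = 1 − P(none) = 1 − (1 − 0.04)^16
= 1 − 0.52040 = 0.47960

0.480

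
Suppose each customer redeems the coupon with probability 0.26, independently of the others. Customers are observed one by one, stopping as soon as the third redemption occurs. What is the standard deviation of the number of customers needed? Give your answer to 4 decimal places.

Y = total customers until the third success; negative binomial with r=3, p=0.26.
SD(Y) = √[r(1−p)/p²] = √(32.840237) = 5.730640

5.7306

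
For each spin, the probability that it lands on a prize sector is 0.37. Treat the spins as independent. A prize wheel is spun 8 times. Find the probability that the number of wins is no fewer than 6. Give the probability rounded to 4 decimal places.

X ~ Binomial(8, 0.37); P(X ≥ 6) = Σ C(8,k) p^k (1−p)^(8−k) over k:
  k=6: C(8,6)·0.37^6·0.63^2 = 0.028513
  k=7: C(8,7)·0.37^7·0.63^1 = 0.004785
  k=8: C(8,8)·0.37^8·0.63^0 = 0.000351
Total = 0.033649

0.0336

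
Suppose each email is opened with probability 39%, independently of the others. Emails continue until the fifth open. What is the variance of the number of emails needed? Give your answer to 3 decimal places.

20.053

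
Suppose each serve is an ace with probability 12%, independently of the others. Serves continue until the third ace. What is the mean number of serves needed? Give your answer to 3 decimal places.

25.000

Y = total serves until the third success; negative binomial with r=3, p=0.12.
E[Y] = r / p = 3 / 0.12 = 25.00000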